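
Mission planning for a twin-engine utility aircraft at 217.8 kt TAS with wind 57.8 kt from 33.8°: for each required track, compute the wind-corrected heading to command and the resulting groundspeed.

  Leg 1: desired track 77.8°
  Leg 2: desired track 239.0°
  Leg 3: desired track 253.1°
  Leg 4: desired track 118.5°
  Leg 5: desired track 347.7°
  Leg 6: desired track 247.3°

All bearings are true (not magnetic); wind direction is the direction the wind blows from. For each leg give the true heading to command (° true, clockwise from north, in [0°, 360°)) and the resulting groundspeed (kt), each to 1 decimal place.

Leg 1: desired track 77.8°; wind correction -10.6° → command heading 67.2°, groundspeed 172.5 kt
Leg 2: desired track 239.0°; wind correction +6.5° → command heading 245.5°, groundspeed 268.7 kt
Leg 3: desired track 253.1°; wind correction +9.7° → command heading 262.8°, groundspeed 259.4 kt
Leg 4: desired track 118.5°; wind correction -15.3° → command heading 103.2°, groundspeed 204.7 kt
Leg 5: desired track 347.7°; wind correction +11.0° → command heading 358.7°, groundspeed 173.7 kt
Leg 6: desired track 247.3°; wind correction +8.4° → command heading 255.7°, groundspeed 263.6 kt

Leg 1: heading=67.2°, groundspeed=172.5 kt
Leg 2: heading=245.5°, groundspeed=268.7 kt
Leg 3: heading=262.8°, groundspeed=259.4 kt
Leg 4: heading=103.2°, groundspeed=204.7 kt
Leg 5: heading=358.7°, groundspeed=173.7 kt
Leg 6: heading=255.7°, groundspeed=263.6 kt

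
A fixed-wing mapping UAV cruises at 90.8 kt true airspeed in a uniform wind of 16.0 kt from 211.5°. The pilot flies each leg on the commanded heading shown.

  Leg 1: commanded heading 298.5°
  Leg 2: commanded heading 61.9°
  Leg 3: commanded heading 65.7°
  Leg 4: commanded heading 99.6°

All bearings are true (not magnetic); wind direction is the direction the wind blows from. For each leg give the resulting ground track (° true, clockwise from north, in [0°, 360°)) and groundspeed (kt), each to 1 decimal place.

Leg 1: heading 298.5°; drift +10.1° → track 308.6°, groundspeed 91.4 kt
Leg 2: heading 61.9°; drift -4.4° → track 57.5°, groundspeed 104.9 kt
Leg 3: heading 65.7°; drift -4.9° → track 60.8°, groundspeed 104.4 kt
Leg 4: heading 99.6°; drift -8.7° → track 90.9°, groundspeed 97.9 kt

Leg 1: track=308.6°, groundspeed=91.4 kt
Leg 2: track=57.5°, groundspeed=104.9 kt
Leg 3: track=60.8°, groundspeed=104.4 kt
Leg 4: track=90.9°, groundspeed=97.9 kt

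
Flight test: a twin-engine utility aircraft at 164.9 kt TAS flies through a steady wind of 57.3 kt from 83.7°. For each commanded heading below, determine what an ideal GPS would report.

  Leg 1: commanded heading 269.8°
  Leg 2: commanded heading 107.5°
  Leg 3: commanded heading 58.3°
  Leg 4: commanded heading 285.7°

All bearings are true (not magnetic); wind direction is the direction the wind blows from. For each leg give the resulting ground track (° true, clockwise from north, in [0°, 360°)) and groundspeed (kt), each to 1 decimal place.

Leg 1: heading 269.8°; drift -1.6° → track 268.2°, groundspeed 222.0 kt
Leg 2: heading 107.5°; drift +11.6° → track 119.1°, groundspeed 114.8 kt
Leg 3: heading 58.3°; drift -12.3° → track 46.0°, groundspeed 115.8 kt
Leg 4: heading 285.7°; drift -5.6° → track 280.1°, groundspeed 219.1 kt

Leg 1: track=268.2°, groundspeed=222.0 kt
Leg 2: track=119.1°, groundspeed=114.8 kt
Leg 3: track=46.0°, groundspeed=115.8 kt
Leg 4: track=280.1°, groundspeed=219.1 kt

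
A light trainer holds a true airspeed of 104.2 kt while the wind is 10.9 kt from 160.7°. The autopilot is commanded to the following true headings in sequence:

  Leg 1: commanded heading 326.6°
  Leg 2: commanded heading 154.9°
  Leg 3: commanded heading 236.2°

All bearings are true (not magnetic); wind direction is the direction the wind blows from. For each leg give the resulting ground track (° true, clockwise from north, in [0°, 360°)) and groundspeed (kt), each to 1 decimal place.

Leg 1: track=327.9°, groundspeed=114.8 kt
Leg 2: track=154.2°, groundspeed=93.4 kt
Leg 3: track=242.1°, groundspeed=102.0 kt

Leg 1: heading 326.6°; drift +1.3° → track 327.9°, groundspeed 114.8 kt
Leg 2: heading 154.9°; drift -0.7° → track 154.2°, groundspeed 93.4 kt
Leg 3: heading 236.2°; drift +5.9° → track 242.1°, groundspeed 102.0 kt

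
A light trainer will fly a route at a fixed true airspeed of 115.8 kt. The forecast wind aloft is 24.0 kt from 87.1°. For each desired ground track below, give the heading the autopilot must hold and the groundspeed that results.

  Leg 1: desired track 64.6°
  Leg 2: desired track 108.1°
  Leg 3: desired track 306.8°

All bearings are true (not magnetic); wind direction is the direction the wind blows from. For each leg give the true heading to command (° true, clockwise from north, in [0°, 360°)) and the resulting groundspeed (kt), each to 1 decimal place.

Leg 1: desired track 64.6°; wind correction +4.5° → command heading 69.1°, groundspeed 93.3 kt
Leg 2: desired track 108.1°; wind correction -4.3° → command heading 103.8°, groundspeed 93.1 kt
Leg 3: desired track 306.8°; wind correction +7.6° → command heading 314.4°, groundspeed 133.2 kt

Leg 1: heading=69.1°, groundspeed=93.3 kt
Leg 2: heading=103.8°, groundspeed=93.1 kt
Leg 3: heading=314.4°, groundspeed=133.2 kt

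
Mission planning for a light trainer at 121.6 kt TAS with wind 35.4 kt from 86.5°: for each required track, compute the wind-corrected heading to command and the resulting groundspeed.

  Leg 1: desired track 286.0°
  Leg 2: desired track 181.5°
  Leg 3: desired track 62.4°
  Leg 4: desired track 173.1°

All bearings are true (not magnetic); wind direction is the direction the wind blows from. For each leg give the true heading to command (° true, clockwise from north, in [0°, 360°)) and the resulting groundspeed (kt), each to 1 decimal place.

Leg 1: heading=291.6°, groundspeed=154.4 kt
Leg 2: heading=164.6°, groundspeed=119.5 kt
Leg 3: heading=69.2°, groundspeed=88.4 kt
Leg 4: heading=156.2°, groundspeed=114.3 kt

Leg 1: desired track 286.0°; wind correction +5.6° → command heading 291.6°, groundspeed 154.4 kt
Leg 2: desired track 181.5°; wind correction -16.9° → command heading 164.6°, groundspeed 119.5 kt
Leg 3: desired track 62.4°; wind correction +6.8° → command heading 69.2°, groundspeed 88.4 kt
Leg 4: desired track 173.1°; wind correction -16.9° → command heading 156.2°, groundspeed 114.3 kt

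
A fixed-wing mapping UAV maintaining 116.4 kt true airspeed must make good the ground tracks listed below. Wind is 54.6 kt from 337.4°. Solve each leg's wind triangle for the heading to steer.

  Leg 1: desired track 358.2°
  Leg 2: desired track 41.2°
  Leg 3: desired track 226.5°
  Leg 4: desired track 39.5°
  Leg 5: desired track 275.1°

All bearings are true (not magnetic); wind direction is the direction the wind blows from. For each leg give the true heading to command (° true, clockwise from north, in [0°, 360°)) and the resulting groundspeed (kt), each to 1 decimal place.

Leg 1: heading=348.6°, groundspeed=63.7 kt
Leg 2: heading=16.3°, groundspeed=81.5 kt
Leg 3: heading=252.5°, groundspeed=124.1 kt
Leg 4: heading=15.0°, groundspeed=80.4 kt
Leg 5: heading=299.6°, groundspeed=80.5 kt

Leg 1: desired track 358.2°; wind correction -9.6° → command heading 348.6°, groundspeed 63.7 kt
Leg 2: desired track 41.2°; wind correction -24.9° → command heading 16.3°, groundspeed 81.5 kt
Leg 3: desired track 226.5°; wind correction +26.0° → command heading 252.5°, groundspeed 124.1 kt
Leg 4: desired track 39.5°; wind correction -24.5° → command heading 15.0°, groundspeed 80.4 kt
Leg 5: desired track 275.1°; wind correction +24.5° → command heading 299.6°, groundspeed 80.5 kt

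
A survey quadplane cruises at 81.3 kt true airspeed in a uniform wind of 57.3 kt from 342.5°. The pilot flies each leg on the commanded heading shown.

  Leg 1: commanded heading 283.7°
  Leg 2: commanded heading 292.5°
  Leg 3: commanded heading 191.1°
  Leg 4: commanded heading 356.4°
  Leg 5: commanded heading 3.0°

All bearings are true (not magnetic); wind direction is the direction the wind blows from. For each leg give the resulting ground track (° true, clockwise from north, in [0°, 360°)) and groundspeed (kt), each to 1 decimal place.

Leg 1: track=240.2°, groundspeed=71.2 kt
Leg 2: track=247.9°, groundspeed=62.5 kt
Leg 3: track=179.3°, groundspeed=134.4 kt
Leg 4: track=24.6°, groundspeed=29.1 kt
Leg 5: track=39.0°, groundspeed=34.1 kt

Leg 1: heading 283.7°; drift -43.5° → track 240.2°, groundspeed 71.2 kt
Leg 2: heading 292.5°; drift -44.6° → track 247.9°, groundspeed 62.5 kt
Leg 3: heading 191.1°; drift -11.8° → track 179.3°, groundspeed 134.4 kt
Leg 4: heading 356.4°; drift +28.2° → track 24.6°, groundspeed 29.1 kt
Leg 5: heading 3.0°; drift +36.0° → track 39.0°, groundspeed 34.1 kt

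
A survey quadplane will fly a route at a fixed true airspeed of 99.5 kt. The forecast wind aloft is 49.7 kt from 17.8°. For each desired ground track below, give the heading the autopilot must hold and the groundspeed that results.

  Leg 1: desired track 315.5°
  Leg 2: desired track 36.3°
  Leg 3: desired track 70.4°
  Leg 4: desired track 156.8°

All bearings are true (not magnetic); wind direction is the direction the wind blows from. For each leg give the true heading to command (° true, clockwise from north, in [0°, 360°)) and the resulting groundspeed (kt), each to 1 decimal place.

Leg 1: heading=341.7°, groundspeed=66.1 kt
Leg 2: heading=27.2°, groundspeed=51.1 kt
Leg 3: heading=47.0°, groundspeed=61.1 kt
Leg 4: heading=137.7°, groundspeed=131.5 kt

Leg 1: desired track 315.5°; wind correction +26.2° → command heading 341.7°, groundspeed 66.1 kt
Leg 2: desired track 36.3°; wind correction -9.1° → command heading 27.2°, groundspeed 51.1 kt
Leg 3: desired track 70.4°; wind correction -23.4° → command heading 47.0°, groundspeed 61.1 kt
Leg 4: desired track 156.8°; wind correction -19.1° → command heading 137.7°, groundspeed 131.5 kt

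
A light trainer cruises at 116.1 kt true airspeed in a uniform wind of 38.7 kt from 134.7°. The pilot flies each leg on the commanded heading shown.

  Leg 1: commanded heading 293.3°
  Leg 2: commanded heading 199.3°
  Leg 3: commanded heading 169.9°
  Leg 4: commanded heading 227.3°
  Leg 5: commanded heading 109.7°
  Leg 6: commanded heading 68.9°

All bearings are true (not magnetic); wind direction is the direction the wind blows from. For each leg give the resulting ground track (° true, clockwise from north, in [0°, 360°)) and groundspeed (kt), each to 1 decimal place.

Leg 1: heading 293.3°; drift +5.3° → track 298.6°, groundspeed 152.8 kt
Leg 2: heading 199.3°; drift +19.4° → track 218.7°, groundspeed 105.5 kt
Leg 3: heading 169.9°; drift +14.8° → track 184.7°, groundspeed 87.4 kt
Leg 4: heading 227.3°; drift +18.2° → track 245.5°, groundspeed 124.0 kt
Leg 5: heading 109.7°; drift -11.4° → track 98.3°, groundspeed 82.7 kt
Leg 6: heading 68.9°; drift -19.4° → track 49.5°, groundspeed 106.3 kt

Leg 1: track=298.6°, groundspeed=152.8 kt
Leg 2: track=218.7°, groundspeed=105.5 kt
Leg 3: track=184.7°, groundspeed=87.4 kt
Leg 4: track=245.5°, groundspeed=124.0 kt
Leg 5: track=98.3°, groundspeed=82.7 kt
Leg 6: track=49.5°, groundspeed=106.3 kt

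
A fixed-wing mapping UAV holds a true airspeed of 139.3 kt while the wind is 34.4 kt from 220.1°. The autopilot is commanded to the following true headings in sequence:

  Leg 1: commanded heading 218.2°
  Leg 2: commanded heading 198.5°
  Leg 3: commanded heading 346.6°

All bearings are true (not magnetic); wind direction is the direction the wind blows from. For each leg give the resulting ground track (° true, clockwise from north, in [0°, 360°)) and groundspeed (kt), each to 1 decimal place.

Leg 1: heading 218.2°; drift -0.6° → track 217.6°, groundspeed 104.9 kt
Leg 2: heading 198.5°; drift -6.7° → track 191.8°, groundspeed 108.1 kt
Leg 3: heading 346.6°; drift +9.8° → track 356.4°, groundspeed 162.1 kt

Leg 1: track=217.6°, groundspeed=104.9 kt
Leg 2: track=191.8°, groundspeed=108.1 kt
Leg 3: track=356.4°, groundspeed=162.1 kt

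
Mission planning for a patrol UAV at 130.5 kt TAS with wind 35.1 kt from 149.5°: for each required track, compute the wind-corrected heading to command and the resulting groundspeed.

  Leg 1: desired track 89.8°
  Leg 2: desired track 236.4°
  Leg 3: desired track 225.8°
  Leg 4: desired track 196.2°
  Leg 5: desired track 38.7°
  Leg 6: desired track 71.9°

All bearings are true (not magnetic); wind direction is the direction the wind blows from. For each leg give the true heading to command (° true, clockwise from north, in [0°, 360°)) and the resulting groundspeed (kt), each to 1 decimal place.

Leg 1: heading=103.2°, groundspeed=109.2 kt
Leg 2: heading=220.8°, groundspeed=123.8 kt
Leg 3: heading=210.7°, groundspeed=117.7 kt
Leg 4: heading=184.9°, groundspeed=103.9 kt
Leg 5: heading=53.3°, groundspeed=138.8 kt
Leg 6: heading=87.1°, groundspeed=118.4 kt

Leg 1: desired track 89.8°; wind correction +13.4° → command heading 103.2°, groundspeed 109.2 kt
Leg 2: desired track 236.4°; wind correction -15.6° → command heading 220.8°, groundspeed 123.8 kt
Leg 3: desired track 225.8°; wind correction -15.1° → command heading 210.7°, groundspeed 117.7 kt
Leg 4: desired track 196.2°; wind correction -11.3° → command heading 184.9°, groundspeed 103.9 kt
Leg 5: desired track 38.7°; wind correction +14.6° → command heading 53.3°, groundspeed 138.8 kt
Leg 6: desired track 71.9°; wind correction +15.2° → command heading 87.1°, groundspeed 118.4 kt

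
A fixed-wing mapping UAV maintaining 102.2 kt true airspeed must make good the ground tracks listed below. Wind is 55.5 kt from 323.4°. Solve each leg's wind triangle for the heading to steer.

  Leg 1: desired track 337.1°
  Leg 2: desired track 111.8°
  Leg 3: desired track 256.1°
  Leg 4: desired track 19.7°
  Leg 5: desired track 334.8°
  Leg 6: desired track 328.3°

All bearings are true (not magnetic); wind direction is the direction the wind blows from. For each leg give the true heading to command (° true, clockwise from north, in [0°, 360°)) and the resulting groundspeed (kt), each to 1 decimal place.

Leg 1: heading=329.7°, groundspeed=47.4 kt
Leg 2: heading=95.3°, groundspeed=145.2 kt
Leg 3: heading=286.2°, groundspeed=67.0 kt
Leg 4: heading=352.8°, groundspeed=60.4 kt
Leg 5: heading=328.6°, groundspeed=47.2 kt
Leg 6: heading=325.6°, groundspeed=46.8 kt

Leg 1: desired track 337.1°; wind correction -7.4° → command heading 329.7°, groundspeed 47.4 kt
Leg 2: desired track 111.8°; wind correction -16.5° → command heading 95.3°, groundspeed 145.2 kt
Leg 3: desired track 256.1°; wind correction +30.1° → command heading 286.2°, groundspeed 67.0 kt
Leg 4: desired track 19.7°; wind correction -26.9° → command heading 352.8°, groundspeed 60.4 kt
Leg 5: desired track 334.8°; wind correction -6.2° → command heading 328.6°, groundspeed 47.2 kt
Leg 6: desired track 328.3°; wind correction -2.7° → command heading 325.6°, groundspeed 46.8 kt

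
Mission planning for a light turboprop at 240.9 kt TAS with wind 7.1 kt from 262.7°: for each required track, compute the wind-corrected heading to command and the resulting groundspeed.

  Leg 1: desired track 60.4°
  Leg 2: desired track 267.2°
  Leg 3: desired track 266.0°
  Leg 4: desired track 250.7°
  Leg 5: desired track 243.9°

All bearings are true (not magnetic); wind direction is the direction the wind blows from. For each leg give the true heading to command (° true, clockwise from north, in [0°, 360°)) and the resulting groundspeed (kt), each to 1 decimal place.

Leg 1: desired track 60.4°; wind correction -0.6° → command heading 59.8°, groundspeed 247.5 kt
Leg 2: desired track 267.2°; wind correction -0.1° → command heading 267.1°, groundspeed 233.8 kt
Leg 3: desired track 266.0°; wind correction -0.1° → command heading 265.9°, groundspeed 233.8 kt
Leg 4: desired track 250.7°; wind correction +0.4° → command heading 251.1°, groundspeed 234.0 kt
Leg 5: desired track 243.9°; wind correction +0.5° → command heading 244.4°, groundspeed 234.2 kt

Leg 1: heading=59.8°, groundspeed=247.5 kt
Leg 2: heading=267.1°, groundspeed=233.8 kt
Leg 3: heading=265.9°, groundspeed=233.8 kt
Leg 4: heading=251.1°, groundspeed=234.0 kt
Leg 5: heading=244.4°, groundspeed=234.2 kt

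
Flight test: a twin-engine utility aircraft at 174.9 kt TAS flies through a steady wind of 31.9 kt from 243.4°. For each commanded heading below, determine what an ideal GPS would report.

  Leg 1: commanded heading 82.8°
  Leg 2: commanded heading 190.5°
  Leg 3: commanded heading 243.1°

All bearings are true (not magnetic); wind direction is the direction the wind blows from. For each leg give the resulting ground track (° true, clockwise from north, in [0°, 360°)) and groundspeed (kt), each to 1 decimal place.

Leg 1: heading 82.8°; drift -3.0° → track 79.8°, groundspeed 205.3 kt
Leg 2: heading 190.5°; drift -9.3° → track 181.2°, groundspeed 157.7 kt
Leg 3: heading 243.1°; drift -0.1° → track 243.0°, groundspeed 143.0 kt

Leg 1: track=79.8°, groundspeed=205.3 kt
Leg 2: track=181.2°, groundspeed=157.7 kt
Leg 3: track=243.0°, groundspeed=143.0 kt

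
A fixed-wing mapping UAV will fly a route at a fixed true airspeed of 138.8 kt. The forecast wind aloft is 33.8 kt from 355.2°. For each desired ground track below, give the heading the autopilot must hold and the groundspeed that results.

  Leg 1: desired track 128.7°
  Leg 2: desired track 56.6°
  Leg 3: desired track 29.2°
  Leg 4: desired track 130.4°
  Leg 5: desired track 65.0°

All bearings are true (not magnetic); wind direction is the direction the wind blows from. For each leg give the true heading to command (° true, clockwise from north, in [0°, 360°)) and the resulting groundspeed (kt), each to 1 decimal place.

Leg 1: desired track 128.7°; wind correction -10.2° → command heading 118.5°, groundspeed 159.9 kt
Leg 2: desired track 56.6°; wind correction -12.3° → command heading 44.3°, groundspeed 119.4 kt
Leg 3: desired track 29.2°; wind correction -7.8° → command heading 21.4°, groundspeed 109.5 kt
Leg 4: desired track 130.4°; wind correction -9.9° → command heading 120.5°, groundspeed 160.7 kt
Leg 5: desired track 65.0°; wind correction -13.2° → command heading 51.8°, groundspeed 123.5 kt

Leg 1: heading=118.5°, groundspeed=159.9 kt
Leg 2: heading=44.3°, groundspeed=119.4 kt
Leg 3: heading=21.4°, groundspeed=109.5 kt
Leg 4: heading=120.5°, groundspeed=160.7 kt
Leg 5: heading=51.8°, groundspeed=123.5 kt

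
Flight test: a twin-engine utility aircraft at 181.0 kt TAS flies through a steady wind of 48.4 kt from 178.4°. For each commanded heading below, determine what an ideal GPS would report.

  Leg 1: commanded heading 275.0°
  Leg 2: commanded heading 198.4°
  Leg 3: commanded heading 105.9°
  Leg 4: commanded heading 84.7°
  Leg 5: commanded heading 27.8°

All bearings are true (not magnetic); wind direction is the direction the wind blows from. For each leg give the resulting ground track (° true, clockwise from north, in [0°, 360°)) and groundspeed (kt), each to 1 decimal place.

Leg 1: track=289.5°, groundspeed=192.7 kt
Leg 2: track=205.4°, groundspeed=136.5 kt
Leg 3: track=90.4°, groundspeed=172.7 kt
Leg 4: track=70.0°, groundspeed=190.4 kt
Leg 5: track=21.7°, groundspeed=224.4 kt

Leg 1: heading 275.0°; drift +14.5° → track 289.5°, groundspeed 192.7 kt
Leg 2: heading 198.4°; drift +7.0° → track 205.4°, groundspeed 136.5 kt
Leg 3: heading 105.9°; drift -15.5° → track 90.4°, groundspeed 172.7 kt
Leg 4: heading 84.7°; drift -14.7° → track 70.0°, groundspeed 190.4 kt
Leg 5: heading 27.8°; drift -6.1° → track 21.7°, groundspeed 224.4 kt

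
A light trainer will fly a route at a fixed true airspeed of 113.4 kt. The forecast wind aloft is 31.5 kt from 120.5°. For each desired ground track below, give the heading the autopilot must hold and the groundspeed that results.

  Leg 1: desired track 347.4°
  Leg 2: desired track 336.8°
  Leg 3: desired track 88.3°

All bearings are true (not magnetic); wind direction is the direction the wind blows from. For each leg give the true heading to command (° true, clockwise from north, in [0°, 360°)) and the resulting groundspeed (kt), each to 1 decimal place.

Leg 1: desired track 347.4°; wind correction +11.7° → command heading 359.1°, groundspeed 132.6 kt
Leg 2: desired track 336.8°; wind correction +9.5° → command heading 346.3°, groundspeed 137.2 kt
Leg 3: desired track 88.3°; wind correction +8.5° → command heading 96.8°, groundspeed 85.5 kt

Leg 1: heading=359.1°, groundspeed=132.6 kt
Leg 2: heading=346.3°, groundspeed=137.2 kt
Leg 3: heading=96.8°, groundspeed=85.5 kt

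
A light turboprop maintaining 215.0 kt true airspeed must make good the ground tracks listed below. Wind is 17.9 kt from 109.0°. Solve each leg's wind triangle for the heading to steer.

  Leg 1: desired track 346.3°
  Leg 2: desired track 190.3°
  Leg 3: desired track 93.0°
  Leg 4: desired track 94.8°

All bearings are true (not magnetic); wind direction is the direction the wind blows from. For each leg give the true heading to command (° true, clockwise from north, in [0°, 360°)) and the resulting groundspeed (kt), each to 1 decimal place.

Leg 1: heading=350.3°, groundspeed=224.1 kt
Leg 2: heading=185.6°, groundspeed=211.6 kt
Leg 3: heading=94.3°, groundspeed=197.7 kt
Leg 4: heading=96.0°, groundspeed=197.6 kt

Leg 1: desired track 346.3°; wind correction +4.0° → command heading 350.3°, groundspeed 224.1 kt
Leg 2: desired track 190.3°; wind correction -4.7° → command heading 185.6°, groundspeed 211.6 kt
Leg 3: desired track 93.0°; wind correction +1.3° → command heading 94.3°, groundspeed 197.7 kt
Leg 4: desired track 94.8°; wind correction +1.2° → command heading 96.0°, groundspeed 197.6 kt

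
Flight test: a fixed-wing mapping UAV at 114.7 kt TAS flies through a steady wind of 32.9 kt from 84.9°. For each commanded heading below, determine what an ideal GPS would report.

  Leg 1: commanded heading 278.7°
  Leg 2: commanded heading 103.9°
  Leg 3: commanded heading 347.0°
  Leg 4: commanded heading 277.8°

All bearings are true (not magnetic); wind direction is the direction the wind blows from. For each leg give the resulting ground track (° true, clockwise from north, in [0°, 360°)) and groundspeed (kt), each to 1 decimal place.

Leg 1: track=275.6°, groundspeed=146.9 kt
Leg 2: track=111.2°, groundspeed=84.3 kt
Leg 3: track=331.7°, groundspeed=123.6 kt
Leg 4: track=274.9°, groundspeed=147.0 kt

Leg 1: heading 278.7°; drift -3.1° → track 275.6°, groundspeed 146.9 kt
Leg 2: heading 103.9°; drift +7.3° → track 111.2°, groundspeed 84.3 kt
Leg 3: heading 347.0°; drift -15.3° → track 331.7°, groundspeed 123.6 kt
Leg 4: heading 277.8°; drift -2.9° → track 274.9°, groundspeed 147.0 kt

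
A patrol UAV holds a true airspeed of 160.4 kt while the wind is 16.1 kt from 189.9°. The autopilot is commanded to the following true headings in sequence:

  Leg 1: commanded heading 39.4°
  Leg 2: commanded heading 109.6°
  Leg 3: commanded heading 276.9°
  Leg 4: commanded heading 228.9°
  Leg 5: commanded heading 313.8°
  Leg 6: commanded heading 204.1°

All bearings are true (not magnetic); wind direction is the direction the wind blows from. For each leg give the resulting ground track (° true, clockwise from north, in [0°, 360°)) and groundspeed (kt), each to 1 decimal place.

Leg 1: heading 39.4°; drift -2.6° → track 36.8°, groundspeed 174.6 kt
Leg 2: heading 109.6°; drift -5.7° → track 103.9°, groundspeed 158.5 kt
Leg 3: heading 276.9°; drift +5.8° → track 282.7°, groundspeed 160.4 kt
Leg 4: heading 228.9°; drift +3.9° → track 232.8°, groundspeed 148.2 kt
Leg 5: heading 313.8°; drift +4.5° → track 318.3°, groundspeed 169.9 kt
Leg 6: heading 204.1°; drift +1.6° → track 205.7°, groundspeed 144.8 kt

Leg 1: track=36.8°, groundspeed=174.6 kt
Leg 2: track=103.9°, groundspeed=158.5 kt
Leg 3: track=282.7°, groundspeed=160.4 kt
Leg 4: track=232.8°, groundspeed=148.2 kt
Leg 5: track=318.3°, groundspeed=169.9 kt
Leg 6: track=205.7°, groundspeed=144.8 kt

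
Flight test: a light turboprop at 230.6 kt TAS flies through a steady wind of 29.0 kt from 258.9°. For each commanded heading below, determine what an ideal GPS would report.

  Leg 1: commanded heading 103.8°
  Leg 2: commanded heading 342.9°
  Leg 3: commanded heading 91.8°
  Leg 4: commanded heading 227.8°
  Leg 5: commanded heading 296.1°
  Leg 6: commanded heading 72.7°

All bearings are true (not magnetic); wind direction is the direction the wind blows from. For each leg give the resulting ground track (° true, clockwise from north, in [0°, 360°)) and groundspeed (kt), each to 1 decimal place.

Leg 1: heading 103.8°; drift -2.7° → track 101.1°, groundspeed 257.2 kt
Leg 2: heading 342.9°; drift +7.2° → track 350.1°, groundspeed 229.4 kt
Leg 3: heading 91.8°; drift -1.4° → track 90.4°, groundspeed 258.9 kt
Leg 4: heading 227.8°; drift -4.2° → track 223.6°, groundspeed 206.3 kt
Leg 5: heading 296.1°; drift +4.8° → track 300.9°, groundspeed 208.2 kt
Leg 6: heading 72.7°; drift +0.7° → track 73.4°, groundspeed 259.4 kt

Leg 1: track=101.1°, groundspeed=257.2 kt
Leg 2: track=350.1°, groundspeed=229.4 kt
Leg 3: track=90.4°, groundspeed=258.9 kt
Leg 4: track=223.6°, groundspeed=206.3 kt
Leg 5: track=300.9°, groundspeed=208.2 kt
Leg 6: track=73.4°, groundspeed=259.4 kt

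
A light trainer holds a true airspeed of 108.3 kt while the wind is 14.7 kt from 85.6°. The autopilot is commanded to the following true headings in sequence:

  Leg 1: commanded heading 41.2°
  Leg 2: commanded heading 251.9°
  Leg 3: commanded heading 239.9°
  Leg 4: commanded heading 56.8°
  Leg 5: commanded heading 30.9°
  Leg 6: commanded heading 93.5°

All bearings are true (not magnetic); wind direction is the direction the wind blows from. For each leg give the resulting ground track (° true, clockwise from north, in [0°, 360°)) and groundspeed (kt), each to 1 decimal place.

Leg 1: track=35.2°, groundspeed=98.3 kt
Leg 2: track=253.5°, groundspeed=122.6 kt
Leg 3: track=242.9°, groundspeed=121.7 kt
Leg 4: track=52.6°, groundspeed=95.7 kt
Leg 5: track=24.0°, groundspeed=100.5 kt
Leg 6: track=94.7°, groundspeed=93.8 kt

Leg 1: heading 41.2°; drift -6.0° → track 35.2°, groundspeed 98.3 kt
Leg 2: heading 251.9°; drift +1.6° → track 253.5°, groundspeed 122.6 kt
Leg 3: heading 239.9°; drift +3.0° → track 242.9°, groundspeed 121.7 kt
Leg 4: heading 56.8°; drift -4.2° → track 52.6°, groundspeed 95.7 kt
Leg 5: heading 30.9°; drift -6.9° → track 24.0°, groundspeed 100.5 kt
Leg 6: heading 93.5°; drift +1.2° → track 94.7°, groundspeed 93.8 kt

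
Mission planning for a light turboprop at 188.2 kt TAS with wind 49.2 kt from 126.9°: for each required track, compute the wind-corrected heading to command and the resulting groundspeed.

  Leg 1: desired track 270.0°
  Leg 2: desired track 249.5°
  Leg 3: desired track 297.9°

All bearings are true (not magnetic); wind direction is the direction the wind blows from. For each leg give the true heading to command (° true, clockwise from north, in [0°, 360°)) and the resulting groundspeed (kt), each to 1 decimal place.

Leg 1: desired track 270.0°; wind correction -9.0° → command heading 261.0°, groundspeed 225.2 kt
Leg 2: desired track 249.5°; wind correction -12.7° → command heading 236.8°, groundspeed 210.1 kt
Leg 3: desired track 297.9°; wind correction -2.3° → command heading 295.6°, groundspeed 236.6 kt

Leg 1: heading=261.0°, groundspeed=225.2 kt
Leg 2: heading=236.8°, groundspeed=210.1 kt
Leg 3: heading=295.6°, groundspeed=236.6 kt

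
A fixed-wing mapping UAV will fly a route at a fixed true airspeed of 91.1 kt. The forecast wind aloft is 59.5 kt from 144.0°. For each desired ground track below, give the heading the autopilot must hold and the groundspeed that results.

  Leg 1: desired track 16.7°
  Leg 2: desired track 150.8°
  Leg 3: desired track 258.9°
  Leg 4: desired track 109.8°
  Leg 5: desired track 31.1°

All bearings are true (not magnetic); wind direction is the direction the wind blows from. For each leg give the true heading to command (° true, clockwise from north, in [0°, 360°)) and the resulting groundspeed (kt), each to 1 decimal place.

Leg 1: heading=48.0°, groundspeed=113.9 kt
Leg 2: heading=146.4°, groundspeed=31.7 kt
Leg 3: heading=222.6°, groundspeed=98.4 kt
Leg 4: heading=131.3°, groundspeed=35.5 kt
Leg 5: heading=68.1°, groundspeed=95.9 kt

Leg 1: desired track 16.7°; wind correction +31.3° → command heading 48.0°, groundspeed 113.9 kt
Leg 2: desired track 150.8°; wind correction -4.4° → command heading 146.4°, groundspeed 31.7 kt
Leg 3: desired track 258.9°; wind correction -36.3° → command heading 222.6°, groundspeed 98.4 kt
Leg 4: desired track 109.8°; wind correction +21.5° → command heading 131.3°, groundspeed 35.5 kt
Leg 5: desired track 31.1°; wind correction +37.0° → command heading 68.1°, groundspeed 95.9 kt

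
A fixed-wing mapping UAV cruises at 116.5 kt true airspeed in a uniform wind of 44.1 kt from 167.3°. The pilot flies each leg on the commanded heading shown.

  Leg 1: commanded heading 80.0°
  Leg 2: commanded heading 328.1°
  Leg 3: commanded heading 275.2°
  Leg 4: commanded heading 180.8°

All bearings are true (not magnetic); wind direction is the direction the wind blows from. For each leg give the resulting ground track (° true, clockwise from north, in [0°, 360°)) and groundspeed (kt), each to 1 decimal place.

Leg 1: track=58.9°, groundspeed=122.6 kt
Leg 2: track=333.3°, groundspeed=158.8 kt
Leg 3: track=293.1°, groundspeed=136.7 kt
Leg 4: track=188.8°, groundspeed=74.3 kt

Leg 1: heading 80.0°; drift -21.1° → track 58.9°, groundspeed 122.6 kt
Leg 2: heading 328.1°; drift +5.2° → track 333.3°, groundspeed 158.8 kt
Leg 3: heading 275.2°; drift +17.9° → track 293.1°, groundspeed 136.7 kt
Leg 4: heading 180.8°; drift +8.0° → track 188.8°, groundspeed 74.3 kt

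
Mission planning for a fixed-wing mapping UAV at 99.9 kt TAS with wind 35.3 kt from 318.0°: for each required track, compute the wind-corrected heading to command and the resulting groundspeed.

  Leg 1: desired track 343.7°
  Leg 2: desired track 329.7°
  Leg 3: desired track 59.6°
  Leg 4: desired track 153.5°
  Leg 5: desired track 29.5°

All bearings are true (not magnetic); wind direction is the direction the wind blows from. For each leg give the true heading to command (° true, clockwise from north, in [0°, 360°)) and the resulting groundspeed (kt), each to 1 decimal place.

Leg 1: heading=334.9°, groundspeed=66.9 kt
Leg 2: heading=325.6°, groundspeed=65.1 kt
Leg 3: heading=39.3°, groundspeed=100.8 kt
Leg 4: heading=158.9°, groundspeed=133.5 kt
Leg 5: heading=9.9°, groundspeed=82.9 kt

Leg 1: desired track 343.7°; wind correction -8.8° → command heading 334.9°, groundspeed 66.9 kt
Leg 2: desired track 329.7°; wind correction -4.1° → command heading 325.6°, groundspeed 65.1 kt
Leg 3: desired track 59.6°; wind correction -20.3° → command heading 39.3°, groundspeed 100.8 kt
Leg 4: desired track 153.5°; wind correction +5.4° → command heading 158.9°, groundspeed 133.5 kt
Leg 5: desired track 29.5°; wind correction -19.6° → command heading 9.9°, groundspeed 82.9 kt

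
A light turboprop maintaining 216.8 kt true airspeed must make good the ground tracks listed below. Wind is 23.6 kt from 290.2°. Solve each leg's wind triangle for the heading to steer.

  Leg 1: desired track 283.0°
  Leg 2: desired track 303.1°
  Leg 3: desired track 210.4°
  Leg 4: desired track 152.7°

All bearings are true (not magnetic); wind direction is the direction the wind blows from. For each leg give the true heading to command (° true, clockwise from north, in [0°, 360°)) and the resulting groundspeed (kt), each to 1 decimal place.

Leg 1: heading=283.8°, groundspeed=193.4 kt
Leg 2: heading=301.7°, groundspeed=193.7 kt
Leg 3: heading=216.6°, groundspeed=211.4 kt
Leg 4: heading=156.9°, groundspeed=233.6 kt

Leg 1: desired track 283.0°; wind correction +0.8° → command heading 283.8°, groundspeed 193.4 kt
Leg 2: desired track 303.1°; wind correction -1.4° → command heading 301.7°, groundspeed 193.7 kt
Leg 3: desired track 210.4°; wind correction +6.2° → command heading 216.6°, groundspeed 211.4 kt
Leg 4: desired track 152.7°; wind correction +4.2° → command heading 156.9°, groundspeed 233.6 kt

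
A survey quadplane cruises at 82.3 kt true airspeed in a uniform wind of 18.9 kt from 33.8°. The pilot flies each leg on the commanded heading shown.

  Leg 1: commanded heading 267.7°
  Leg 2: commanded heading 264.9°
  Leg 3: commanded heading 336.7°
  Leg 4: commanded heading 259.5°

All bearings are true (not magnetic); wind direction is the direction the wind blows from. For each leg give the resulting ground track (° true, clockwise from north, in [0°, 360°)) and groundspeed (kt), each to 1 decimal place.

Leg 1: track=258.4°, groundspeed=94.7 kt
Leg 2: track=256.0°, groundspeed=95.3 kt
Leg 3: track=324.3°, groundspeed=73.8 kt
Leg 4: track=251.4°, groundspeed=96.5 kt

Leg 1: heading 267.7°; drift -9.3° → track 258.4°, groundspeed 94.7 kt
Leg 2: heading 264.9°; drift -8.9° → track 256.0°, groundspeed 95.3 kt
Leg 3: heading 336.7°; drift -12.4° → track 324.3°, groundspeed 73.8 kt
Leg 4: heading 259.5°; drift -8.1° → track 251.4°, groundspeed 96.5 kt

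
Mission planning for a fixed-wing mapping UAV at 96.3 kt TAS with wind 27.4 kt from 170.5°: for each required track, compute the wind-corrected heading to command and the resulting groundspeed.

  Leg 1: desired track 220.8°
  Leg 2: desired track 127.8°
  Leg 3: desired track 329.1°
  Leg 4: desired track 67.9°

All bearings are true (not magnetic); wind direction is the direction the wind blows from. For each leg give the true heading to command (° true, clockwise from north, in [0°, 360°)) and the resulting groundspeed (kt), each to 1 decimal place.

Leg 1: desired track 220.8°; wind correction -12.6° → command heading 208.2°, groundspeed 76.5 kt
Leg 2: desired track 127.8°; wind correction +11.1° → command heading 138.9°, groundspeed 74.4 kt
Leg 3: desired track 329.1°; wind correction -6.0° → command heading 323.1°, groundspeed 121.3 kt
Leg 4: desired track 67.9°; wind correction +16.1° → command heading 84.0°, groundspeed 98.5 kt

Leg 1: heading=208.2°, groundspeed=76.5 kt
Leg 2: heading=138.9°, groundspeed=74.4 kt
Leg 3: heading=323.1°, groundspeed=121.3 kt
Leg 4: heading=84.0°, groundspeed=98.5 kt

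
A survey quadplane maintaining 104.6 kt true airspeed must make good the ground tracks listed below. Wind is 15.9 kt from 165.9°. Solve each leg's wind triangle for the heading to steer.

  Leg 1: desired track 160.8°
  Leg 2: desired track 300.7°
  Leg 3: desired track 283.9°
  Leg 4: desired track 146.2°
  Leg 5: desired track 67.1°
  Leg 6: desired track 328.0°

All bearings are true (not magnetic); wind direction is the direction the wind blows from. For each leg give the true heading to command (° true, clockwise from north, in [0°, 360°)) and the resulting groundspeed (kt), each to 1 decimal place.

Leg 1: heading=161.6°, groundspeed=88.8 kt
Leg 2: heading=294.5°, groundspeed=115.2 kt
Leg 3: heading=276.2°, groundspeed=111.1 kt
Leg 4: heading=149.1°, groundspeed=89.5 kt
Leg 5: heading=75.7°, groundspeed=105.8 kt
Leg 6: heading=325.3°, groundspeed=119.6 kt

Leg 1: desired track 160.8°; wind correction +0.8° → command heading 161.6°, groundspeed 88.8 kt
Leg 2: desired track 300.7°; wind correction -6.2° → command heading 294.5°, groundspeed 115.2 kt
Leg 3: desired track 283.9°; wind correction -7.7° → command heading 276.2°, groundspeed 111.1 kt
Leg 4: desired track 146.2°; wind correction +2.9° → command heading 149.1°, groundspeed 89.5 kt
Leg 5: desired track 67.1°; wind correction +8.6° → command heading 75.7°, groundspeed 105.8 kt
Leg 6: desired track 328.0°; wind correction -2.7° → command heading 325.3°, groundspeed 119.6 kt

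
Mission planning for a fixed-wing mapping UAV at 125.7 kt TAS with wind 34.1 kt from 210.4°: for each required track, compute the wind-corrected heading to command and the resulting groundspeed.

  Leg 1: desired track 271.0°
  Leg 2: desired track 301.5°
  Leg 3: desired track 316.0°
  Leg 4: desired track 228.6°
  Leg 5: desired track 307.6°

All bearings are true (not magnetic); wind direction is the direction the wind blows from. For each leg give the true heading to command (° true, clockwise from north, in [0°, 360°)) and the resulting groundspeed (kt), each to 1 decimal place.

Leg 1: desired track 271.0°; wind correction -13.7° → command heading 257.3°, groundspeed 105.4 kt
Leg 2: desired track 301.5°; wind correction -15.7° → command heading 285.8°, groundspeed 121.6 kt
Leg 3: desired track 316.0°; wind correction -15.1° → command heading 300.9°, groundspeed 130.5 kt
Leg 4: desired track 228.6°; wind correction -4.9° → command heading 223.7°, groundspeed 92.9 kt
Leg 5: desired track 307.6°; wind correction -15.6° → command heading 292.0°, groundspeed 125.3 kt

Leg 1: heading=257.3°, groundspeed=105.4 kt
Leg 2: heading=285.8°, groundspeed=121.6 kt
Leg 3: heading=300.9°, groundspeed=130.5 kt
Leg 4: heading=223.7°, groundspeed=92.9 kt
Leg 5: heading=292.0°, groundspeed=125.3 kt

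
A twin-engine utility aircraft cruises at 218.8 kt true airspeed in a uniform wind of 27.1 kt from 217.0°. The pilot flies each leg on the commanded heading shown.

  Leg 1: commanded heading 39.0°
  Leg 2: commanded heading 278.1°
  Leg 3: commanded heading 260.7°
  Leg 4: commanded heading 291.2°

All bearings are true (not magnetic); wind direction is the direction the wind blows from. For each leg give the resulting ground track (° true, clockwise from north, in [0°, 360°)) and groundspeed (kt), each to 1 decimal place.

Leg 1: heading 39.0°; drift -0.2° → track 38.8°, groundspeed 245.9 kt
Leg 2: heading 278.1°; drift +6.6° → track 284.7°, groundspeed 207.1 kt
Leg 3: heading 260.7°; drift +5.4° → track 266.1°, groundspeed 200.1 kt
Leg 4: heading 291.2°; drift +7.0° → track 298.2°, groundspeed 213.0 kt

Leg 1: track=38.8°, groundspeed=245.9 kt
Leg 2: track=284.7°, groundspeed=207.1 kt
Leg 3: track=266.1°, groundspeed=200.1 kt
Leg 4: track=298.2°, groundspeed=213.0 kt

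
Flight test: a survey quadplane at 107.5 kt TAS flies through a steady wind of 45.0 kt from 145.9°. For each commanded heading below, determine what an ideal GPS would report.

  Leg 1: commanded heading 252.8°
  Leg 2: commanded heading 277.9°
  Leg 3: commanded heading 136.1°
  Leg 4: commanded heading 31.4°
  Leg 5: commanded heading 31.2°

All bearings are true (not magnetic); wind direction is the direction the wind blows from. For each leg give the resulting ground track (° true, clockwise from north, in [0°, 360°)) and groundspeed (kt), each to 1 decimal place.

Leg 1: track=272.5°, groundspeed=128.0 kt
Leg 2: track=291.6°, groundspeed=141.6 kt
Leg 3: track=129.2°, groundspeed=63.6 kt
Leg 4: track=13.4°, groundspeed=132.6 kt
Leg 5: track=13.3°, groundspeed=132.8 kt

Leg 1: heading 252.8°; drift +19.7° → track 272.5°, groundspeed 128.0 kt
Leg 2: heading 277.9°; drift +13.7° → track 291.6°, groundspeed 141.6 kt
Leg 3: heading 136.1°; drift -6.9° → track 129.2°, groundspeed 63.6 kt
Leg 4: heading 31.4°; drift -18.0° → track 13.4°, groundspeed 132.6 kt
Leg 5: heading 31.2°; drift -17.9° → track 13.3°, groundspeed 132.8 kt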